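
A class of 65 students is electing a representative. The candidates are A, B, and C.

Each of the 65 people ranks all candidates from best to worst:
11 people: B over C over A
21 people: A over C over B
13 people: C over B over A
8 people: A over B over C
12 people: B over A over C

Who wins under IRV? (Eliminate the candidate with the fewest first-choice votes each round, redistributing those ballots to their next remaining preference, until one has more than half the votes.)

B

Round 1: A 29, B 23, C 13. C eliminated.
Round 2: A 29, B 36. B has a majority (≥33).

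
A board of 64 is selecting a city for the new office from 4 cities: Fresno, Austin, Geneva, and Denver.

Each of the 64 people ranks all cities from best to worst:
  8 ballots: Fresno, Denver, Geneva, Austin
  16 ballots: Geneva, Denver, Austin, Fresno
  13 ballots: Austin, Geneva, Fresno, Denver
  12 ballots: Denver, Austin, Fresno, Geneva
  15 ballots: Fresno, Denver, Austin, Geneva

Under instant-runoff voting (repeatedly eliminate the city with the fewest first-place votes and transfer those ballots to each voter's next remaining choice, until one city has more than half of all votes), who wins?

Austin

Round 1: Fresno 23, Austin 13, Geneva 16, Denver 12. Denver eliminated.
Round 2: Fresno 23, Austin 25, Geneva 16. Geneva eliminated.
Round 3: Fresno 23, Austin 41. Austin has a majority (≥33).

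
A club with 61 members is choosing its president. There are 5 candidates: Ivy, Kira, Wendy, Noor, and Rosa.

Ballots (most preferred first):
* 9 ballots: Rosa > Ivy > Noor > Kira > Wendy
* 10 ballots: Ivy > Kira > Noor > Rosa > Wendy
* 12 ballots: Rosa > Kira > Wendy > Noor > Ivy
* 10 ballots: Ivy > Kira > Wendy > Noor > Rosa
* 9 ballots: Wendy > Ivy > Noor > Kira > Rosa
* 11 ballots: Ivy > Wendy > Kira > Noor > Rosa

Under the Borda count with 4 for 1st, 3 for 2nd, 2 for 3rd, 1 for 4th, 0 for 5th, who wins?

Ivy: 9×3 + 10×4 + 12×0 + 10×4 + 9×3 + 11×4 = 178
Kira: 9×1 + 10×3 + 12×3 + 10×3 + 9×1 + 11×2 = 136
Wendy: 9×0 + 10×0 + 12×2 + 10×2 + 9×4 + 11×3 = 113
Noor: 9×2 + 10×2 + 12×1 + 10×1 + 9×2 + 11×1 = 89
Rosa: 9×4 + 10×1 + 12×4 + 10×0 + 9×0 + 11×0 = 94

Ivy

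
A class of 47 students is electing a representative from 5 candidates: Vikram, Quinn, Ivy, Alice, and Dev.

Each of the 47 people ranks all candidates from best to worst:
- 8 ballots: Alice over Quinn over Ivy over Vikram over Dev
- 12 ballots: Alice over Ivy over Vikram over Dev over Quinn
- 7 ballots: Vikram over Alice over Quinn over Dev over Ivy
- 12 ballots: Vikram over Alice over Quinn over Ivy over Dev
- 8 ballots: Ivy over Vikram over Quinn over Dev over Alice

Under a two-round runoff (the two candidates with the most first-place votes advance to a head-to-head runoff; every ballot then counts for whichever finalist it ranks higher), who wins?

Round 1 first-place votes: Vikram 19, Quinn 0, Ivy 8, Alice 20, Dev 0. Alice and Vikram advance.
Runoff: Alice is ranked above Vikram on 20 ballots, Vikram above Alice on 27.

Vikram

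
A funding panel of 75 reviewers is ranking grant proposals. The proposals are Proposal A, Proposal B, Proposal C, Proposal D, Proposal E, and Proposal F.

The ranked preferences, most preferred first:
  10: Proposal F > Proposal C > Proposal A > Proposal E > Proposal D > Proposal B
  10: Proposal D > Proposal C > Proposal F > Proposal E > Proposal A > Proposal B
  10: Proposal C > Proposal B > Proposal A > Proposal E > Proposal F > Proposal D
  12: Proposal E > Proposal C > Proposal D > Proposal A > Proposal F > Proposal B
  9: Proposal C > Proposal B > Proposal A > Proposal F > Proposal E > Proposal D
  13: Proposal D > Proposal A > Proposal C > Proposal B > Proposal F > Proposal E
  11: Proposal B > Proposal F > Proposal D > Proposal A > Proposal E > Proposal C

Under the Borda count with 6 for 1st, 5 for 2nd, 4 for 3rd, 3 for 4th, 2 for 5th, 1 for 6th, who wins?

Proposal A: 10×4 + 10×2 + 10×4 + 12×3 + 9×4 + 13×5 + 11×3 = 270
Proposal B: 10×1 + 10×1 + 10×5 + 12×1 + 9×5 + 13×3 + 11×6 = 232
Proposal C: 10×5 + 10×5 + 10×6 + 12×5 + 9×6 + 13×4 + 11×1 = 337
Proposal D: 10×2 + 10×6 + 10×1 + 12×4 + 9×1 + 13×6 + 11×4 = 269
Proposal E: 10×3 + 10×3 + 10×3 + 12×6 + 9×2 + 13×1 + 11×2 = 215
Proposal F: 10×6 + 10×4 + 10×2 + 12×2 + 9×3 + 13×2 + 11×5 = 252

Proposal C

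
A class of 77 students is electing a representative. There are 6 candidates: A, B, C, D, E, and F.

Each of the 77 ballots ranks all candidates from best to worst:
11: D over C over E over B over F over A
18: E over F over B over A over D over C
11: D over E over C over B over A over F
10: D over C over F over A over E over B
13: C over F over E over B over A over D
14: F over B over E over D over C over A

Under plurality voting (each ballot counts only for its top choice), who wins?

First-place votes: A 0, B 0, C 13, D 32, E 18, F 14.

D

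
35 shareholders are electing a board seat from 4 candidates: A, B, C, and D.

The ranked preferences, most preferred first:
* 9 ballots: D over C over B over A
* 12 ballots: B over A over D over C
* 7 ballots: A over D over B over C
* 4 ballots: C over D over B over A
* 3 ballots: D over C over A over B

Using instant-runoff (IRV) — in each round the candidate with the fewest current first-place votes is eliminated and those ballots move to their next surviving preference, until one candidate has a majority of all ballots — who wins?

D

Round 1: A 7, B 12, C 4, D 12. C eliminated.
Round 2: A 7, B 12, D 16. A eliminated.
Round 3: B 12, D 23. D has a majority (≥18).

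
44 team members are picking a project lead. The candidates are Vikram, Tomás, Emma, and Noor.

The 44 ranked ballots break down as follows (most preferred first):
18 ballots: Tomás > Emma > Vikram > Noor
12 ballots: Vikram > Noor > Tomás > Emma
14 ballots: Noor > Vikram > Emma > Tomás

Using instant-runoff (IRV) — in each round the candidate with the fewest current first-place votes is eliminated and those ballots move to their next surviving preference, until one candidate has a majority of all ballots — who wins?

Noor

Round 1: Vikram 12, Tomás 18, Emma 0, Noor 14. Emma eliminated.
Round 2: Vikram 12, Tomás 18, Noor 14. Vikram eliminated.
Round 3: Tomás 18, Noor 26. Noor has a majority (≥23).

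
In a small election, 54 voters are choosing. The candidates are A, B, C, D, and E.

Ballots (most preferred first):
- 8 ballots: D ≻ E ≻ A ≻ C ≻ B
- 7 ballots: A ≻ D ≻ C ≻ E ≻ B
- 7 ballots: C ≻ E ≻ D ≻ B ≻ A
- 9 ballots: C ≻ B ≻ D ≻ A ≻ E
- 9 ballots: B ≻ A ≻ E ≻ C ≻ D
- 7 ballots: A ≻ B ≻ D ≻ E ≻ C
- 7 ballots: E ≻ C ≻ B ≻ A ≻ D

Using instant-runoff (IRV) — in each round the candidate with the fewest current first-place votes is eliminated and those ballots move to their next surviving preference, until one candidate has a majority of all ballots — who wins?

Round 1: A 14, B 9, C 16, D 8, E 7. E eliminated.
Round 2: A 14, B 9, C 23, D 8. D eliminated.
Round 3: A 22, B 9, C 23. B eliminated.
Round 4: A 31, C 23. A has a majority (≥28).

A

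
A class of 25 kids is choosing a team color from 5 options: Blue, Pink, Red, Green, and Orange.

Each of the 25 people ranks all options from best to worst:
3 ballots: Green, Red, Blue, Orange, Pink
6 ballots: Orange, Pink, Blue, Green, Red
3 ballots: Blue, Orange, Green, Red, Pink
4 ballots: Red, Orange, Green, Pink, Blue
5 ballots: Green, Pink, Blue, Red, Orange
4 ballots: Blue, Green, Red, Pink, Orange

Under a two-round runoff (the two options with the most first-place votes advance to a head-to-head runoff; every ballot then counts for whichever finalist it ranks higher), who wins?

Round 1 first-place votes: Blue 7, Pink 0, Red 4, Green 8, Orange 6. Green and Blue advance.
Runoff: Green is ranked above Blue on 12 ballots, Blue above Green on 13.

Blue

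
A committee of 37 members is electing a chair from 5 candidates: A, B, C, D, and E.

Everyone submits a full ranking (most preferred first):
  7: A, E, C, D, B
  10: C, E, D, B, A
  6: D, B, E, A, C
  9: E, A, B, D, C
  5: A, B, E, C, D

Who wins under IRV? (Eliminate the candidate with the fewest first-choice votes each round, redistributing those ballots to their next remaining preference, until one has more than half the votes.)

Round 1: A 12, B 0, C 10, D 6, E 9. B eliminated.
Round 2: A 12, C 10, D 6, E 9. D eliminated.
Round 3: A 12, C 10, E 15. C eliminated.
Round 4: A 12, E 25. E has a majority (≥19).

E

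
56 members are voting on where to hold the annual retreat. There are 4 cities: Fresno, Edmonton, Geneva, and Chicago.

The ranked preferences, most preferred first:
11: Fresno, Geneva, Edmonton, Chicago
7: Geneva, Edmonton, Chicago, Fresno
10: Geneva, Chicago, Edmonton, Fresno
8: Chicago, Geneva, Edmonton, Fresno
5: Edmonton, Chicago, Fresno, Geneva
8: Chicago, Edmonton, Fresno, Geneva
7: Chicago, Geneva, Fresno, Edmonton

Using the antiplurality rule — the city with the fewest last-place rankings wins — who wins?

Edmonton

Last-place votes: Fresno 25, Edmonton 7, Geneva 13, Chicago 11.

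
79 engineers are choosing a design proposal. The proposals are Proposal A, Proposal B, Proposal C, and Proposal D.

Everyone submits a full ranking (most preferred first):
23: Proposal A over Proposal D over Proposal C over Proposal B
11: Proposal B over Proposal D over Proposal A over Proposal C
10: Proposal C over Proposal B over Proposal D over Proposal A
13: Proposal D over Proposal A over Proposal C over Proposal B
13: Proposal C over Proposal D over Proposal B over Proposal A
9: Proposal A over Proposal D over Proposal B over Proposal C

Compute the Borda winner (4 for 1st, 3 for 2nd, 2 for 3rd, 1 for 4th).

Proposal D

Proposal A: 23×4 + 11×2 + 10×1 + 13×3 + 13×1 + 9×4 = 212
Proposal B: 23×1 + 11×4 + 10×3 + 13×1 + 13×2 + 9×2 = 154
Proposal C: 23×2 + 11×1 + 10×4 + 13×2 + 13×4 + 9×1 = 184
Proposal D: 23×3 + 11×3 + 10×2 + 13×4 + 13×3 + 9×3 = 240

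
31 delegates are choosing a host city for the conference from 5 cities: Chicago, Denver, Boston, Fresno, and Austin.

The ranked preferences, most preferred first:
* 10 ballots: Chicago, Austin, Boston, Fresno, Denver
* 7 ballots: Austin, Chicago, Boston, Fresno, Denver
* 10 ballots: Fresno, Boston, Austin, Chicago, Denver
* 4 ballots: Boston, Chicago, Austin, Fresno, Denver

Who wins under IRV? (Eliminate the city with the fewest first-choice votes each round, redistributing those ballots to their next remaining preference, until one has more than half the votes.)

Chicago

Round 1: Chicago 10, Denver 0, Boston 4, Fresno 10, Austin 7. Denver eliminated.
Round 2: Chicago 10, Boston 4, Fresno 10, Austin 7. Boston eliminated.
Round 3: Chicago 14, Fresno 10, Austin 7. Austin eliminated.
Round 4: Chicago 21, Fresno 10. Chicago has a majority (≥16).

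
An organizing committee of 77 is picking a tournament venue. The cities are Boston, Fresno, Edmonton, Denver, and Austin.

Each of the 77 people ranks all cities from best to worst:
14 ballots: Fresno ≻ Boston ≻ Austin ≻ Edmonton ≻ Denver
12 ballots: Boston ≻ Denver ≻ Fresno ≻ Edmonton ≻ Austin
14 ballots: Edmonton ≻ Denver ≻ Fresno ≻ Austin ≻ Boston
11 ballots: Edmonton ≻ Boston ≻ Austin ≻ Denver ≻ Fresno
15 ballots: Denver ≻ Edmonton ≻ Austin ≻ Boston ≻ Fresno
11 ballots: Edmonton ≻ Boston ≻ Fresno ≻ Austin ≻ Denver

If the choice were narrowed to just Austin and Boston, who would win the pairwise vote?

Boston

Austin is ranked above Boston on 29 ballots; Boston above Austin on 48.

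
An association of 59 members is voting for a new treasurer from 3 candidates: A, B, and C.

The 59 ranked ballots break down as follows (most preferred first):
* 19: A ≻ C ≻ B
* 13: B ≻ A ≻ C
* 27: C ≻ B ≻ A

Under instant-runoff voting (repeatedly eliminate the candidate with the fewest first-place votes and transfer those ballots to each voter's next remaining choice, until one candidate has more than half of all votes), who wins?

A

Round 1: A 19, B 13, C 27. B eliminated.
Round 2: A 32, C 27. A has a majority (≥30).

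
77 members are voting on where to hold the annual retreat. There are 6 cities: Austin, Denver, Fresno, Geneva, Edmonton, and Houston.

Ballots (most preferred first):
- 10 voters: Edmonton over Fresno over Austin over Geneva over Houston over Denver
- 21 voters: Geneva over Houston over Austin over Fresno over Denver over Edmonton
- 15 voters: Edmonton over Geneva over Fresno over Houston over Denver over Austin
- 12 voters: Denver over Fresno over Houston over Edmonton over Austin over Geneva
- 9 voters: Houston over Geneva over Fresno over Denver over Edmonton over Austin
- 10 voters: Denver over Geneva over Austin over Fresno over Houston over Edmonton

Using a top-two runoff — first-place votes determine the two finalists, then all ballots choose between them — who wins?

Denver

Round 1 first-place votes: Austin 0, Denver 22, Fresno 0, Geneva 21, Edmonton 25, Houston 9. Edmonton and Denver advance.
Runoff: Edmonton is ranked above Denver on 25 ballots, Denver above Edmonton on 52.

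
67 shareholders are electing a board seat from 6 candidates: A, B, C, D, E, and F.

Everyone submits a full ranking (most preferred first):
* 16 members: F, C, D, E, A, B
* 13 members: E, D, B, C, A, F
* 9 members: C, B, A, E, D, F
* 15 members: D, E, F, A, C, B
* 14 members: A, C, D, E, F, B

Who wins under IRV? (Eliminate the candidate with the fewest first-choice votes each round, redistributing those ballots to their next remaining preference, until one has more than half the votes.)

Round 1: A 14, B 0, C 9, D 15, E 13, F 16. B eliminated.
Round 2: A 14, C 9, D 15, E 13, F 16. C eliminated.
Round 3: A 23, D 15, E 13, F 16. E eliminated.
Round 4: A 23, D 28, F 16. F eliminated.
Round 5: A 23, D 44. D has a majority (≥34).

D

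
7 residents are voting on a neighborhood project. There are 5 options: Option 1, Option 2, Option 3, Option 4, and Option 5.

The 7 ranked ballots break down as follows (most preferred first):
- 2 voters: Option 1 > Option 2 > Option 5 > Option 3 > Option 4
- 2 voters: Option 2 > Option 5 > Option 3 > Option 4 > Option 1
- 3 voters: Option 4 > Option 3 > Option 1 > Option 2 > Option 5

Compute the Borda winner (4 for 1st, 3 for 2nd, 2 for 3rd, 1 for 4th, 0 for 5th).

Option 1: 2×4 + 2×0 + 3×2 = 14
Option 2: 2×3 + 2×4 + 3×1 = 17
Option 3: 2×1 + 2×2 + 3×3 = 15
Option 4: 2×0 + 2×1 + 3×4 = 14
Option 5: 2×2 + 2×3 + 3×0 = 10

Option 2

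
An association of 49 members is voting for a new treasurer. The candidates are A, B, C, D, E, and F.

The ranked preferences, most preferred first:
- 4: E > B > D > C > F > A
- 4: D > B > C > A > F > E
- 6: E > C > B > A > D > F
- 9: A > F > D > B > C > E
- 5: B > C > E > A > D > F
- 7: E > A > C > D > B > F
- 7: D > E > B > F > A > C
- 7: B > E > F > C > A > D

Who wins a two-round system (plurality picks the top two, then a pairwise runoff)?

Round 1 first-place votes: A 9, B 12, C 0, D 11, E 17, F 0. E and B advance.
Runoff: E is ranked above B on 24 ballots, B above E on 25.

B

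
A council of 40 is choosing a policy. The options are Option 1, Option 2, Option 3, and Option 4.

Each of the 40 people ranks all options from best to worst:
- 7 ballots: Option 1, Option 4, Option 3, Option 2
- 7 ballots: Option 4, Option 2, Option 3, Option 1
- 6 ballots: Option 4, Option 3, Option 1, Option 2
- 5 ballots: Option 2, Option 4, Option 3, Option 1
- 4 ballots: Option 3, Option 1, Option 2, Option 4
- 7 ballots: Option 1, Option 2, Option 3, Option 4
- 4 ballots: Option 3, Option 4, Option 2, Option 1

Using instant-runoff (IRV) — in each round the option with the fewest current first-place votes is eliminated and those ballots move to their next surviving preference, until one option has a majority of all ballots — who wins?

Round 1: Option 1 14, Option 2 5, Option 3 8, Option 4 13. Option 2 eliminated.
Round 2: Option 1 14, Option 3 8, Option 4 18. Option 3 eliminated.
Round 3: Option 1 18, Option 4 22. Option 4 has a majority (≥21).

Option 4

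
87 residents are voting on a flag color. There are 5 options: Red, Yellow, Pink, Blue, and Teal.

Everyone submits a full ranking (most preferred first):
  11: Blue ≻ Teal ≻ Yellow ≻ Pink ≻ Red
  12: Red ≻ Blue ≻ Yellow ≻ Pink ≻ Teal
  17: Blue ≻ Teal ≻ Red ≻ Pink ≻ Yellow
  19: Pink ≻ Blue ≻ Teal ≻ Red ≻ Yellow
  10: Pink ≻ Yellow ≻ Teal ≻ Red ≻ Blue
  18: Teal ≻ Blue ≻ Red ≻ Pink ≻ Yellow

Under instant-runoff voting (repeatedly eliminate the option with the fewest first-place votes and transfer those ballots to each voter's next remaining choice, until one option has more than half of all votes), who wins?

Blue

Round 1: Red 12, Yellow 0, Pink 29, Blue 28, Teal 18. Yellow eliminated.
Round 2: Red 12, Pink 29, Blue 28, Teal 18. Red eliminated.
Round 3: Pink 29, Blue 40, Teal 18. Teal eliminated.
Round 4: Pink 29, Blue 58. Blue has a majority (≥44).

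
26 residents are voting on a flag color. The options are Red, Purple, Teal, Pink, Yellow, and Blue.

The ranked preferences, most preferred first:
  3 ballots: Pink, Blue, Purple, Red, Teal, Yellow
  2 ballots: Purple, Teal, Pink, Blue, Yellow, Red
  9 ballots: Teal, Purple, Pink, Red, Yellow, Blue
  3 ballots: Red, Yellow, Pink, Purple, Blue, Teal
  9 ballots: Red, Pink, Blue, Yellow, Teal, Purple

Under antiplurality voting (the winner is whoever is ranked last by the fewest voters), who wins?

Last-place votes: Red 2, Purple 9, Teal 3, Pink 0, Yellow 3, Blue 9.

Pink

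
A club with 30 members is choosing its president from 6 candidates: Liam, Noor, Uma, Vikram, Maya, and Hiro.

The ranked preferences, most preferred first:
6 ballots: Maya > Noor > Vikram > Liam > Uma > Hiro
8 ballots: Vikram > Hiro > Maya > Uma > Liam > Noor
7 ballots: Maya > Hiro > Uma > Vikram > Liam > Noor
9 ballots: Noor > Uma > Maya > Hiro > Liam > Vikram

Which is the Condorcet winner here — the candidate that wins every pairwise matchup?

Maya

Maya vs Liam: 30–0
Maya vs Noor: 21–9
Maya vs Uma: 21–9
Maya vs Vikram: 22–8
Maya vs Hiro: 22–8
Maya beats every other candidate.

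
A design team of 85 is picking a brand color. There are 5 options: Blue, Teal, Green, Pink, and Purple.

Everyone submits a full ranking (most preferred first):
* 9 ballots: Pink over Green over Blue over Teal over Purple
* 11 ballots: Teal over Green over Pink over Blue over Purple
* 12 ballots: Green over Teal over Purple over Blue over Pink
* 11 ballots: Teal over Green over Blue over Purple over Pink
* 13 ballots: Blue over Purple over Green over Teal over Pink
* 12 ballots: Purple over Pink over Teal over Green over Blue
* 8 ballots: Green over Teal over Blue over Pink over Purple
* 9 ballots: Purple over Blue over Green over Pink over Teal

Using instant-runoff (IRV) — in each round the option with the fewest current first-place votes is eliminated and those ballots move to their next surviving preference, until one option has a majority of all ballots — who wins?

Round 1: Blue 13, Teal 22, Green 20, Pink 9, Purple 21. Pink eliminated.
Round 2: Blue 13, Teal 22, Green 29, Purple 21. Blue eliminated.
Round 3: Teal 22, Green 29, Purple 34. Teal eliminated.
Round 4: Green 51, Purple 34. Green has a majority (≥43).

Green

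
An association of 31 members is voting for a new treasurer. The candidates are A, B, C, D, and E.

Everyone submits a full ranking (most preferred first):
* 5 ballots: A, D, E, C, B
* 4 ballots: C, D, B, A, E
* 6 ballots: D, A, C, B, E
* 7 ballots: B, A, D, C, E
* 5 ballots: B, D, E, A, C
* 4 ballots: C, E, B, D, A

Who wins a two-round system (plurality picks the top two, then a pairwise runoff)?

Round 1 first-place votes: A 5, B 12, C 8, D 6, E 0. B and C advance.
Runoff: B is ranked above C on 12 ballots, C above B on 19.

C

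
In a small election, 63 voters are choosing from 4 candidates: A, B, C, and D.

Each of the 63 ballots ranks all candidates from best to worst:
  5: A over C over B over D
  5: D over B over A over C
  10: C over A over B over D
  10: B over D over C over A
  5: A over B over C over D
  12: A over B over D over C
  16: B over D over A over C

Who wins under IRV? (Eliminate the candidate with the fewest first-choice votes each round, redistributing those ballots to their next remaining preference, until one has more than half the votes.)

Round 1: A 22, B 26, C 10, D 5. D eliminated.
Round 2: A 22, B 31, C 10. C eliminated.
Round 3: A 32, B 31. A has a majority (≥32).

A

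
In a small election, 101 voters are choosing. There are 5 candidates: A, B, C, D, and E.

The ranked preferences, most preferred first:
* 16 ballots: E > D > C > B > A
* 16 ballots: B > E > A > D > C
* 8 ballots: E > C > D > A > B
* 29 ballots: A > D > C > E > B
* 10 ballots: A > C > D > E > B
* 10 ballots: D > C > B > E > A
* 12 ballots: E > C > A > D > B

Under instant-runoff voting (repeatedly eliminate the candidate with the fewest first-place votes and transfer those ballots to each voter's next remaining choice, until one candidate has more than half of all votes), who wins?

E

Round 1: A 39, B 16, C 0, D 10, E 36. C eliminated.
Round 2: A 39, B 16, D 10, E 36. D eliminated.
Round 3: A 39, B 26, E 36. B eliminated.
Round 4: A 39, E 62. E has a majority (≥51).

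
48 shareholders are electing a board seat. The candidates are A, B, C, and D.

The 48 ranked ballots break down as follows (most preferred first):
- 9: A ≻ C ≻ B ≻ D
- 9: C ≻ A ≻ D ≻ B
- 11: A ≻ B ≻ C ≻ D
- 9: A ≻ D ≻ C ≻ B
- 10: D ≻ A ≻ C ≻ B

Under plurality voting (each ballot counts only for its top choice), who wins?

First-place votes: A 29, B 0, C 9, D 10.

A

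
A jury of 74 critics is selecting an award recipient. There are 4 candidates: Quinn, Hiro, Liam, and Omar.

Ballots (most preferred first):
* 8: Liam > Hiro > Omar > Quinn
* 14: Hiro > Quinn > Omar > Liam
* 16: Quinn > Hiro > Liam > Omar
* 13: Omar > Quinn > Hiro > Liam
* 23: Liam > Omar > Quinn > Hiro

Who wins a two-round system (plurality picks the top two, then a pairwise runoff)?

Round 1 first-place votes: Quinn 16, Hiro 14, Liam 31, Omar 13. Liam and Quinn advance.
Runoff: Liam is ranked above Quinn on 31 ballots, Quinn above Liam on 43.

Quinn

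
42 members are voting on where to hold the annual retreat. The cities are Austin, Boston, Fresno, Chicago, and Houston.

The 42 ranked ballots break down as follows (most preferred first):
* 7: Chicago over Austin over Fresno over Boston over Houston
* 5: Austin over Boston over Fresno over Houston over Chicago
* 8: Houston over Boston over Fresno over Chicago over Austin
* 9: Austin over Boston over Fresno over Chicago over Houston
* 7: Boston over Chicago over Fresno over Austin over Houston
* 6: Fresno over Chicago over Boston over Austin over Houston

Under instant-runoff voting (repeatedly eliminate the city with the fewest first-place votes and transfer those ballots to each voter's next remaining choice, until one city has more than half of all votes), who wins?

Chicago

Round 1: Austin 14, Boston 7, Fresno 6, Chicago 7, Houston 8. Fresno eliminated.
Round 2: Austin 14, Boston 7, Chicago 13, Houston 8. Boston eliminated.
Round 3: Austin 14, Chicago 20, Houston 8. Houston eliminated.
Round 4: Austin 14, Chicago 28. Chicago has a majority (≥22).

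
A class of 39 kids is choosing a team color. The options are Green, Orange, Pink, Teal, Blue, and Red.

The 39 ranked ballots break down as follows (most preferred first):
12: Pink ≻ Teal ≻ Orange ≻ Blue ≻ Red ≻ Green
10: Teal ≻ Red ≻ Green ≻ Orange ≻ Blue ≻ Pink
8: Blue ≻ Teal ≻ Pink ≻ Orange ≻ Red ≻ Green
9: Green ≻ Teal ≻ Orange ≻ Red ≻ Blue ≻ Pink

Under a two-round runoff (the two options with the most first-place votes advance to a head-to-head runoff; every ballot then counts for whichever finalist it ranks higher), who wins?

Round 1 first-place votes: Green 9, Orange 0, Pink 12, Teal 10, Blue 8, Red 0. Pink and Teal advance.
Runoff: Pink is ranked above Teal on 12 ballots, Teal above Pink on 27.

Teal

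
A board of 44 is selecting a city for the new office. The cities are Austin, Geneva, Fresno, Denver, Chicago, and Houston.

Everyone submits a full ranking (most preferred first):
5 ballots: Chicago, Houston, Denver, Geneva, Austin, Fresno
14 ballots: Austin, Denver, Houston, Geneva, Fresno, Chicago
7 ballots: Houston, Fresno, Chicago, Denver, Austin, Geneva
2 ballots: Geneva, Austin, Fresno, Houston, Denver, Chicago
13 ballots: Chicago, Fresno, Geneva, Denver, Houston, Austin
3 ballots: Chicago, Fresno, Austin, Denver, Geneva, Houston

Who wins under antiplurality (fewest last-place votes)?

Last-place votes: Austin 13, Geneva 7, Fresno 5, Denver 0, Chicago 16, Houston 3.

Denver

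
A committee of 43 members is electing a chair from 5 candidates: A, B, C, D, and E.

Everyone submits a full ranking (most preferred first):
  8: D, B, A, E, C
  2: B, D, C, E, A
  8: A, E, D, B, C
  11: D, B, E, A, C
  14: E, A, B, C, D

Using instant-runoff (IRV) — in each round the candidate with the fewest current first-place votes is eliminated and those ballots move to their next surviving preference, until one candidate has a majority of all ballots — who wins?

Round 1: A 8, B 2, C 0, D 19, E 14. C eliminated.
Round 2: A 8, B 2, D 19, E 14. B eliminated.
Round 3: A 8, D 21, E 14. A eliminated.
Round 4: D 21, E 22. E has a majority (≥22).

E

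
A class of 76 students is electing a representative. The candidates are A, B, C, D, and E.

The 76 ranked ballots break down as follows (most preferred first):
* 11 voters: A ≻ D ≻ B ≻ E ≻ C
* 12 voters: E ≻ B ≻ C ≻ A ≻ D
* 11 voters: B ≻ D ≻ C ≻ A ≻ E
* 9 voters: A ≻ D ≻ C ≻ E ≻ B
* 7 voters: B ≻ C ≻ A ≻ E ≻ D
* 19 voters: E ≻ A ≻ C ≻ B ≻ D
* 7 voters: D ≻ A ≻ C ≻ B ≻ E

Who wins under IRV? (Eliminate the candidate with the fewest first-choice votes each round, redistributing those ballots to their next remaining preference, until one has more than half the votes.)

A

Round 1: A 20, B 18, C 0, D 7, E 31. C eliminated.
Round 2: A 20, B 18, D 7, E 31. D eliminated.
Round 3: A 27, B 18, E 31. B eliminated.
Round 4: A 45, E 31. A has a majority (≥39).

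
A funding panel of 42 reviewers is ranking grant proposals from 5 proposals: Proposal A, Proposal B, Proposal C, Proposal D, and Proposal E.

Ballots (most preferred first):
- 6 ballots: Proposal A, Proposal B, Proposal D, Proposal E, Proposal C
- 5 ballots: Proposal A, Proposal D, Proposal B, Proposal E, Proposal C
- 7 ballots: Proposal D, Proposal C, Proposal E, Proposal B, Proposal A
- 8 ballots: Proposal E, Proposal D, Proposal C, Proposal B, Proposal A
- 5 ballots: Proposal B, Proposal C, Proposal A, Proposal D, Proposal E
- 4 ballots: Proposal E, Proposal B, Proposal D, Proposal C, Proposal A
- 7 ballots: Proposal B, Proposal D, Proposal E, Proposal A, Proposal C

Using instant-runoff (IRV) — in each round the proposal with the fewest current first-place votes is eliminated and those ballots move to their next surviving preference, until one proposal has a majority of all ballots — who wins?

Round 1: Proposal A 11, Proposal B 12, Proposal C 0, Proposal D 7, Proposal E 12. Proposal C eliminated.
Round 2: Proposal A 11, Proposal B 12, Proposal D 7, Proposal E 12. Proposal D eliminated.
Round 3: Proposal A 11, Proposal B 12, Proposal E 19. Proposal A eliminated.
Round 4: Proposal B 23, Proposal E 19. Proposal B has a majority (≥22).

Proposal B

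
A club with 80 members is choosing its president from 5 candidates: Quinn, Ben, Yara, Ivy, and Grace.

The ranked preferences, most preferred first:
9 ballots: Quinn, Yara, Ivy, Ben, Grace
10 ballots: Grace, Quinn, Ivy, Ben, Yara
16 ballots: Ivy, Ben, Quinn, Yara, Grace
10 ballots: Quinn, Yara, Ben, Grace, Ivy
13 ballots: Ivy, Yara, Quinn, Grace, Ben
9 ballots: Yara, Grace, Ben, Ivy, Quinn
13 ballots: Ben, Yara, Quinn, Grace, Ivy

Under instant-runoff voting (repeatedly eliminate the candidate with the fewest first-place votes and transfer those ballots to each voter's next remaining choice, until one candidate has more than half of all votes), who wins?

Round 1: Quinn 19, Ben 13, Yara 9, Ivy 29, Grace 10. Yara eliminated.
Round 2: Quinn 19, Ben 13, Ivy 29, Grace 19. Ben eliminated.
Round 3: Quinn 32, Ivy 29, Grace 19. Grace eliminated.
Round 4: Quinn 42, Ivy 38. Quinn has a majority (≥41).

Quinn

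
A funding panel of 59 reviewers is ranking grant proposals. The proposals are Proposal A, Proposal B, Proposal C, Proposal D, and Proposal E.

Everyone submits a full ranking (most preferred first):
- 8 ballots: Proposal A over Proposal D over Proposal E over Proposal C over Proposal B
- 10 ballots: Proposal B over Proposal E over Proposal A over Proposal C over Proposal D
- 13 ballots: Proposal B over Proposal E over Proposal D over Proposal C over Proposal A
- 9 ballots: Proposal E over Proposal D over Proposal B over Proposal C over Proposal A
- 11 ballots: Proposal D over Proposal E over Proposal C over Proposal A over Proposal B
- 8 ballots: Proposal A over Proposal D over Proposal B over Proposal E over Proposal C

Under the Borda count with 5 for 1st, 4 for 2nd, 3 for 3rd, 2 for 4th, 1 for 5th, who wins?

Proposal A: 8×5 + 10×3 + 13×1 + 9×1 + 11×2 + 8×5 = 154
Proposal B: 8×1 + 10×5 + 13×5 + 9×3 + 11×1 + 8×3 = 185
Proposal C: 8×2 + 10×2 + 13×2 + 9×2 + 11×3 + 8×1 = 121
Proposal D: 8×4 + 10×1 + 13×3 + 9×4 + 11×5 + 8×4 = 204
Proposal E: 8×3 + 10×4 + 13×4 + 9×5 + 11×4 + 8×2 = 221

Proposal E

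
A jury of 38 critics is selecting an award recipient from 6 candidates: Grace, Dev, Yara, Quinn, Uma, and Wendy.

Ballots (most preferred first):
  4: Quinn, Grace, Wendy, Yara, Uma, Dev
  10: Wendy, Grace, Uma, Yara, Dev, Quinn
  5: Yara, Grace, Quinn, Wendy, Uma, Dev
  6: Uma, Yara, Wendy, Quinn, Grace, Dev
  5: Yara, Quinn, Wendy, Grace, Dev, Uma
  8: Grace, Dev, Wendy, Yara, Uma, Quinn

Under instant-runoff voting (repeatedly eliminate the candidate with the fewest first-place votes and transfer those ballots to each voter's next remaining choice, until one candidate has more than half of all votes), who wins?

Grace

Round 1: Grace 8, Dev 0, Yara 10, Quinn 4, Uma 6, Wendy 10. Dev eliminated.
Round 2: Grace 8, Yara 10, Quinn 4, Uma 6, Wendy 10. Quinn eliminated.
Round 3: Grace 12, Yara 10, Uma 6, Wendy 10. Uma eliminated.
Round 4: Grace 12, Yara 16, Wendy 10. Wendy eliminated.
Round 5: Grace 22, Yara 16. Grace has a majority (≥20).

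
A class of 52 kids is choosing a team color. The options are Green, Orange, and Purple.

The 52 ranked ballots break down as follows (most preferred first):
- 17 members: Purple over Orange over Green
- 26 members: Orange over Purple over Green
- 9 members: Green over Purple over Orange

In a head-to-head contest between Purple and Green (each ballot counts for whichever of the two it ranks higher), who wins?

Purple

Purple is ranked above Green on 43 ballots; Green above Purple on 9.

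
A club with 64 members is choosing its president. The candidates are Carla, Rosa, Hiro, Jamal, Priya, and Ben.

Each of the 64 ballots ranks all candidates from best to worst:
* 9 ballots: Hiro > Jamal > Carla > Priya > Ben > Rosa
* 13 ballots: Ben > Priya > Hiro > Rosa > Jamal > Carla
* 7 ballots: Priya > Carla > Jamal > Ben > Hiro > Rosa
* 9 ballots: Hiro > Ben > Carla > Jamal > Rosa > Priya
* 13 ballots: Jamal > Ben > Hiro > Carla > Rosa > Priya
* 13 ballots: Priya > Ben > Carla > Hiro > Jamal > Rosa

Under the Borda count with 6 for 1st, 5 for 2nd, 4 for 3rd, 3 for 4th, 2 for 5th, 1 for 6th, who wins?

Ben

Carla: 9×4 + 13×1 + 7×5 + 9×4 + 13×3 + 13×4 = 211
Rosa: 9×1 + 13×3 + 7×1 + 9×2 + 13×2 + 13×1 = 112
Hiro: 9×6 + 13×4 + 7×2 + 9×6 + 13×4 + 13×3 = 265
Jamal: 9×5 + 13×2 + 7×4 + 9×3 + 13×6 + 13×2 = 230
Priya: 9×3 + 13×5 + 7×6 + 9×1 + 13×1 + 13×6 = 234
Ben: 9×2 + 13×6 + 7×3 + 9×5 + 13×5 + 13×5 = 292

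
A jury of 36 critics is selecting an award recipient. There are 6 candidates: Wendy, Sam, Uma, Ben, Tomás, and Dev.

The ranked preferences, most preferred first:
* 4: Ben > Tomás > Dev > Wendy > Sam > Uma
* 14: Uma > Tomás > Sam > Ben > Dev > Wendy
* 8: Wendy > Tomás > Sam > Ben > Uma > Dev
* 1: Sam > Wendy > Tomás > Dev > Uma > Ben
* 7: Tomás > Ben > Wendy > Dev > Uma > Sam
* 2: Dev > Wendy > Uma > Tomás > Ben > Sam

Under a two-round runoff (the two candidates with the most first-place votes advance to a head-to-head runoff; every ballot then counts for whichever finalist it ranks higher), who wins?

Round 1 first-place votes: Wendy 8, Sam 1, Uma 14, Ben 4, Tomás 7, Dev 2. Uma and Wendy advance.
Runoff: Uma is ranked above Wendy on 14 ballots, Wendy above Uma on 22.

Wendy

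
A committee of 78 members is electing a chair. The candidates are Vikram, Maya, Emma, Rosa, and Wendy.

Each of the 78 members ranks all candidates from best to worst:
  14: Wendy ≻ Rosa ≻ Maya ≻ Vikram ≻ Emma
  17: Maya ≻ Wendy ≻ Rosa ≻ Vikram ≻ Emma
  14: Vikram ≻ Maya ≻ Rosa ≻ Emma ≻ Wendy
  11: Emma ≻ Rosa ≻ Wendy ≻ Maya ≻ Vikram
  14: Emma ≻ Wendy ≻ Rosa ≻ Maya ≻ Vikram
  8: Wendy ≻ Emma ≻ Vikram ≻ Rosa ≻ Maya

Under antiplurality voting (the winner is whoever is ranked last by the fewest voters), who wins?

Last-place votes: Vikram 25, Maya 8, Emma 31, Rosa 0, Wendy 14.

Rosa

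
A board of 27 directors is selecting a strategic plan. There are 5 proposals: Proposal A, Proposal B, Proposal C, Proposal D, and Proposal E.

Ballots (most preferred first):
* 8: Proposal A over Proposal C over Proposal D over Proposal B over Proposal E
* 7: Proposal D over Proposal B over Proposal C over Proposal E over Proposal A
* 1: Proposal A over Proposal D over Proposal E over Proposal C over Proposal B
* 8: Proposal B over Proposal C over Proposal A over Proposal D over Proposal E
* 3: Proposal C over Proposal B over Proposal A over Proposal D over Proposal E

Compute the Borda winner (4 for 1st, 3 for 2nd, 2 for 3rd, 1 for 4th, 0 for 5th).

Proposal C

Proposal A: 8×4 + 7×0 + 1×4 + 8×2 + 3×2 = 58
Proposal B: 8×1 + 7×3 + 1×0 + 8×4 + 3×3 = 70
Proposal C: 8×3 + 7×2 + 1×1 + 8×3 + 3×4 = 75
Proposal D: 8×2 + 7×4 + 1×3 + 8×1 + 3×1 = 58
Proposal E: 8×0 + 7×1 + 1×2 + 8×0 + 3×0 = 9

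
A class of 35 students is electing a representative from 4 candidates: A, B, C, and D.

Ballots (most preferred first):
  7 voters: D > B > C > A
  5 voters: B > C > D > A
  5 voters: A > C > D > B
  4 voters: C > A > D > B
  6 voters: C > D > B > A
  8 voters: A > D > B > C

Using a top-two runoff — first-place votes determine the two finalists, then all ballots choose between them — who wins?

Round 1 first-place votes: A 13, B 5, C 10, D 7. A and C advance.
Runoff: A is ranked above C on 13 ballots, C above A on 22.

C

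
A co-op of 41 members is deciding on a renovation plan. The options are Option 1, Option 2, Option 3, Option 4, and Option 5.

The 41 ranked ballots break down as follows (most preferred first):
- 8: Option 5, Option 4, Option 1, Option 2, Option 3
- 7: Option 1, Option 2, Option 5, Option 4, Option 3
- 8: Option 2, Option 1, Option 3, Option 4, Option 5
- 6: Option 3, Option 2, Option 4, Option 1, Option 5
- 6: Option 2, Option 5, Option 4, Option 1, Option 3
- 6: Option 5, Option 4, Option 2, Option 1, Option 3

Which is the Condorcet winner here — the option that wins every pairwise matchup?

Option 2 vs Option 1: 26–15
Option 2 vs Option 3: 35–6
Option 2 vs Option 4: 27–14
Option 2 vs Option 5: 27–14
Option 2 beats every other option.

Option 2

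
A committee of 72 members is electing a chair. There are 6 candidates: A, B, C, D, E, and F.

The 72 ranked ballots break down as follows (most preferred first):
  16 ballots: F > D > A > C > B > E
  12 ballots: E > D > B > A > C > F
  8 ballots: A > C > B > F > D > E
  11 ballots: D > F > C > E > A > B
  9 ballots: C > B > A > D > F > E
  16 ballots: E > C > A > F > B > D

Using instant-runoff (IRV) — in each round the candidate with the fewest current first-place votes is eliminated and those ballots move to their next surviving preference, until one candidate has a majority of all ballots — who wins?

Round 1: A 8, B 0, C 9, D 11, E 28, F 16. B eliminated.
Round 2: A 8, C 9, D 11, E 28, F 16. A eliminated.
Round 3: C 17, D 11, E 28, F 16. D eliminated.
Round 4: C 17, E 28, F 27. C eliminated.
Round 5: E 28, F 44. F has a majority (≥37).

F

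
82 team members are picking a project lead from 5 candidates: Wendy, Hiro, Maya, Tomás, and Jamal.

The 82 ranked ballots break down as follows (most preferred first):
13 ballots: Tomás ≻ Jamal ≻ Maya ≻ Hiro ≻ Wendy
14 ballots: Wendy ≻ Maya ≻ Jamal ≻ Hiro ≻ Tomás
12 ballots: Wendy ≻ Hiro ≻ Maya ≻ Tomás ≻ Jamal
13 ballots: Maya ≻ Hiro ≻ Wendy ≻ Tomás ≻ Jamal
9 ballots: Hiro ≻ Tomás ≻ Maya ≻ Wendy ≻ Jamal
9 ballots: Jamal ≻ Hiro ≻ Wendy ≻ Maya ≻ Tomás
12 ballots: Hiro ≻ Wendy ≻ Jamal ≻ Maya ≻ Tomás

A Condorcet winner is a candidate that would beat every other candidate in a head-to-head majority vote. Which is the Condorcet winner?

Hiro

Hiro vs Wendy: 56–26
Hiro vs Maya: 42–40
Hiro vs Tomás: 69–13
Hiro vs Jamal: 46–36
Hiro beats every other candidate.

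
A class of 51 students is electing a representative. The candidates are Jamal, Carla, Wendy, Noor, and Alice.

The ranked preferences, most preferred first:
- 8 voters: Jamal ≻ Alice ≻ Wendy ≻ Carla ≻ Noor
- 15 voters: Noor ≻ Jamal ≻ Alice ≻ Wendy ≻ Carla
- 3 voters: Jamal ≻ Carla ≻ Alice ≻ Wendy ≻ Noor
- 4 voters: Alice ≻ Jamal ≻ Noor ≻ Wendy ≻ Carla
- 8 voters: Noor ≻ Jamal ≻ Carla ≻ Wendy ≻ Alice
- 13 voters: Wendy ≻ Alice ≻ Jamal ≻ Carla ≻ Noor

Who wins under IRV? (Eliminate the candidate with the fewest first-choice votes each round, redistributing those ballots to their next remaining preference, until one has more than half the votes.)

Jamal

Round 1: Jamal 11, Carla 0, Wendy 13, Noor 23, Alice 4. Carla eliminated.
Round 2: Jamal 11, Wendy 13, Noor 23, Alice 4. Alice eliminated.
Round 3: Jamal 15, Wendy 13, Noor 23. Wendy eliminated.
Round 4: Jamal 28, Noor 23. Jamal has a majority (≥26).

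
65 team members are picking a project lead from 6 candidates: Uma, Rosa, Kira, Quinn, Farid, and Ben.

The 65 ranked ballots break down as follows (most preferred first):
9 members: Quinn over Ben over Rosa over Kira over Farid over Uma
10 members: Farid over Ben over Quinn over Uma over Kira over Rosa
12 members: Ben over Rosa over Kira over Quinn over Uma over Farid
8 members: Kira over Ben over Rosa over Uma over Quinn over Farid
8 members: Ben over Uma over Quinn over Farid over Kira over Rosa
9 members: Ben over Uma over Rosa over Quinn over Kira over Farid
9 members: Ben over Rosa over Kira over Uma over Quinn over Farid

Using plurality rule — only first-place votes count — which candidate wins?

Ben

First-place votes: Uma 0, Rosa 0, Kira 8, Quinn 9, Farid 10, Ben 38.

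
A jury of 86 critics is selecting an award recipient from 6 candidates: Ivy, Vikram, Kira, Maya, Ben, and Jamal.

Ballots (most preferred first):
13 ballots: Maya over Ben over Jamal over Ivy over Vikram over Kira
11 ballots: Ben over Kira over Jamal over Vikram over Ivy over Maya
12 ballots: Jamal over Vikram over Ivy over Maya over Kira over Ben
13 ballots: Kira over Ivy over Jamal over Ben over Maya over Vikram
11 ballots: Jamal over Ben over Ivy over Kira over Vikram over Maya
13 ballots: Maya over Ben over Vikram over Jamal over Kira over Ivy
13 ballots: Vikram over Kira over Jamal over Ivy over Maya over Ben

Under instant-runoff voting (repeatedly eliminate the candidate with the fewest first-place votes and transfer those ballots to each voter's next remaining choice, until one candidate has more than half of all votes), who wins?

Kira

Round 1: Ivy 0, Vikram 13, Kira 13, Maya 26, Ben 11, Jamal 23. Ivy eliminated.
Round 2: Vikram 13, Kira 13, Maya 26, Ben 11, Jamal 23. Ben eliminated.
Round 3: Vikram 13, Kira 24, Maya 26, Jamal 23. Vikram eliminated.
Round 4: Kira 37, Maya 26, Jamal 23. Jamal eliminated.
Round 5: Kira 48, Maya 38. Kira has a majority (≥44).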